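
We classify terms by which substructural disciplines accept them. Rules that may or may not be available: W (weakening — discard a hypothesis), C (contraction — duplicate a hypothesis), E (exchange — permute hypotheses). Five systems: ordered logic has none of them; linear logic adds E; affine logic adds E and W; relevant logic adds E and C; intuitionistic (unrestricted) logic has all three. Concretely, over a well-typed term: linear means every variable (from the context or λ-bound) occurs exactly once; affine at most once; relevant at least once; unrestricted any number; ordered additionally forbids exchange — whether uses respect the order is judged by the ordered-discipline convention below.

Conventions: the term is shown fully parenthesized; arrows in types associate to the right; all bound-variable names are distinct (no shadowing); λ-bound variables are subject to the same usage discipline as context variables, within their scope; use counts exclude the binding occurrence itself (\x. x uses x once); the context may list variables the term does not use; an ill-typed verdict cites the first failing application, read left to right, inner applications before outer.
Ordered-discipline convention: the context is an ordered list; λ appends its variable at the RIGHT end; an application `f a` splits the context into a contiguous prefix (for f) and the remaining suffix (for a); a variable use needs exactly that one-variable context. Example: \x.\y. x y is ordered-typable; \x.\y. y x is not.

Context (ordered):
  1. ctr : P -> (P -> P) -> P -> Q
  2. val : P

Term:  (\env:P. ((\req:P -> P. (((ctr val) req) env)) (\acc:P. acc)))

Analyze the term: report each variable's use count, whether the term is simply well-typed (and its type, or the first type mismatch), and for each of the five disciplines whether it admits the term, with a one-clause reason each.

use counts: ctr: 1×; val: 1×; env [bound]: 1×; req [bound]: 1×; acc [bound]: 1×
order of uses: ctr, val, req, env, acc
typing: the term checks, with type P -> Q
ordered ✗ (use order ctr, val, req, env, acc needs exchange)
linear ✓ (single use per variable (ctr, val, env, req, acc))
affine ✓ (none of ctr, val, env, req, acc used more than once)
relevant ✓ (ctr, val, env, req, acc: all used, weakening unneeded)
unrestricted ✓ (typability at P -> Q is all that's needed)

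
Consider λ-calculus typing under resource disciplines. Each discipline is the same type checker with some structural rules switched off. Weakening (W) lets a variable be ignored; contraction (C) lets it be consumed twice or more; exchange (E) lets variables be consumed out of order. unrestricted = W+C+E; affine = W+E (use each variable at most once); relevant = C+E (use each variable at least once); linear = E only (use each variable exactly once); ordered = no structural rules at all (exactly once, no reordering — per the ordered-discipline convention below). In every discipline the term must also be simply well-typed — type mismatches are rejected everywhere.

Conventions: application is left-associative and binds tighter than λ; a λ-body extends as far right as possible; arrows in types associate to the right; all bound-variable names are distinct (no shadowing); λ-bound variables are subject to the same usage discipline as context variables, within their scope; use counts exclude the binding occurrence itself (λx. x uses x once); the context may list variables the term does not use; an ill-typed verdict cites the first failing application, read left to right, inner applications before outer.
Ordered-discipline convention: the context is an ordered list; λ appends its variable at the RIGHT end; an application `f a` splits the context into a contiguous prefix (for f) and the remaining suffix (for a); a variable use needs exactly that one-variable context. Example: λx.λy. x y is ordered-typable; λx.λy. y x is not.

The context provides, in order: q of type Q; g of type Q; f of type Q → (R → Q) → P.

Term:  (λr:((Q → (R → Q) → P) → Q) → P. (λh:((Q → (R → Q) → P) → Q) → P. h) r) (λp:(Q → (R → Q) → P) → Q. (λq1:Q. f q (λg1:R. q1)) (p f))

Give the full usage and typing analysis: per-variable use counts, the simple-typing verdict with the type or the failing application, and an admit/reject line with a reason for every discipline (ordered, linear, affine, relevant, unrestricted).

usage: q: 1×; g: 0×; f: 2×; r (bound): 1×; h (bound): 1×; p (bound): 1×; q1 (bound): 1×; g1 (bound): 0×
uses in reading order: h, r, f, q, q1, p, f
typing: well-typed at ((Q → (R → Q) → P) → Q) → P
ordered ✗ (uses contraction: f ×2; unused: g, g1 — weakening required)
linear ✗ (uses contraction: f ×2; unused: g, g1 — weakening required)
affine ✗ (uses contraction: f ×2)
relevant ✗ (unused: g, g1 — weakening required)
unrestricted ✓ (well-typed at ((Q → (R → Q) → P) → Q) → P; no restrictions here)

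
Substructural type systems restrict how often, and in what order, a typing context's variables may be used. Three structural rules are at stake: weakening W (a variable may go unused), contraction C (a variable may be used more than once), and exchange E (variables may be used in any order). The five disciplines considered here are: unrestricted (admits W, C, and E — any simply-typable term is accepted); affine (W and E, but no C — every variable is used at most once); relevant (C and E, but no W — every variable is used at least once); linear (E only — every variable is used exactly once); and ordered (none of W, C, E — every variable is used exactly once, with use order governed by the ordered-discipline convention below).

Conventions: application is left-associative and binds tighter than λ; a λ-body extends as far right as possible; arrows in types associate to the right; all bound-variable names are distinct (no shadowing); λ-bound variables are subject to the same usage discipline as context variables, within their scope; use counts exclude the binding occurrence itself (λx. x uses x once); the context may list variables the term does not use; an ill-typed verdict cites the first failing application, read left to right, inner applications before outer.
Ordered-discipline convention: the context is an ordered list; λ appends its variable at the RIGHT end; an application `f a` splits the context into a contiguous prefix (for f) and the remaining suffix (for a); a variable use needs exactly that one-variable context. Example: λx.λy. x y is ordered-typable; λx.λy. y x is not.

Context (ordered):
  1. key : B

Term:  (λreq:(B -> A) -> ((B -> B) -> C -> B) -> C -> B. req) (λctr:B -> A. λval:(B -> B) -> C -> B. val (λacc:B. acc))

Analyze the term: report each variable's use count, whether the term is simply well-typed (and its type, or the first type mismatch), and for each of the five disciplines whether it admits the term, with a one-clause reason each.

usage: key: 0×; req (λ-bound): 1×; ctr (λ-bound): 0×; val (λ-bound): 1×; acc (λ-bound): 1×
uses in reading order: req, val, acc
typing: ✓ — (B -> A) -> ((B -> B) -> C -> B) -> C -> B
ordered: ✗ — key, ctr left unused
linear: ✗ — key, ctr left unused
affine: ✓ — at most one use each (key, req, ctr, val, acc)
relevant: ✗ — key, ctr left unused
unrestricted: ✓ — type-checks ((B -> A) -> ((B -> B) -> C -> B) -> C -> B) and nothing is barred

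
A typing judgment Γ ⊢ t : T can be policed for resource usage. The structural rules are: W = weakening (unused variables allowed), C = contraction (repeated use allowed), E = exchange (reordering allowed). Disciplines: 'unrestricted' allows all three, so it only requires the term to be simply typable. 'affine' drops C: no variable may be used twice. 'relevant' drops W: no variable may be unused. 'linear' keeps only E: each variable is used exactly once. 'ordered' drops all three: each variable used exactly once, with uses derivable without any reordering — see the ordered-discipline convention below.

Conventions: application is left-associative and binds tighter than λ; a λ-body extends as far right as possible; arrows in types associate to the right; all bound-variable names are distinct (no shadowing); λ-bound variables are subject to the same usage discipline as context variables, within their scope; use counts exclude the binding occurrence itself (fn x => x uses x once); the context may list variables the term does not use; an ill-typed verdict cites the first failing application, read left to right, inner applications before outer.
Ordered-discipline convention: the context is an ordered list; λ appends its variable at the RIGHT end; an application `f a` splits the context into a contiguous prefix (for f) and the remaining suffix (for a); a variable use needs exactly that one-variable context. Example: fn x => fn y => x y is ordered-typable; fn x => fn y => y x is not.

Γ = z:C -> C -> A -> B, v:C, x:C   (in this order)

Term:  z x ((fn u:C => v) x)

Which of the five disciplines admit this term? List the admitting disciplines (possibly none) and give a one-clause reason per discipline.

accepted by: unrestricted
variable uses: z: 1×; v: 1×; x: 2×; u (λ-bound): 0×
uses in reading order: z, x, v, x
typing: the term checks, with type A -> B
ordered: ✗ — needs contraction — x ×2; unused: u — weakening required
linear: ✗ — needs contraction — x ×2; unused: u — weakening required
affine: ✗ — needs contraction — x ×2
relevant: ✗ — unused: u — weakening required
unrestricted: ✓ — type-checks (A -> B) and nothing is barred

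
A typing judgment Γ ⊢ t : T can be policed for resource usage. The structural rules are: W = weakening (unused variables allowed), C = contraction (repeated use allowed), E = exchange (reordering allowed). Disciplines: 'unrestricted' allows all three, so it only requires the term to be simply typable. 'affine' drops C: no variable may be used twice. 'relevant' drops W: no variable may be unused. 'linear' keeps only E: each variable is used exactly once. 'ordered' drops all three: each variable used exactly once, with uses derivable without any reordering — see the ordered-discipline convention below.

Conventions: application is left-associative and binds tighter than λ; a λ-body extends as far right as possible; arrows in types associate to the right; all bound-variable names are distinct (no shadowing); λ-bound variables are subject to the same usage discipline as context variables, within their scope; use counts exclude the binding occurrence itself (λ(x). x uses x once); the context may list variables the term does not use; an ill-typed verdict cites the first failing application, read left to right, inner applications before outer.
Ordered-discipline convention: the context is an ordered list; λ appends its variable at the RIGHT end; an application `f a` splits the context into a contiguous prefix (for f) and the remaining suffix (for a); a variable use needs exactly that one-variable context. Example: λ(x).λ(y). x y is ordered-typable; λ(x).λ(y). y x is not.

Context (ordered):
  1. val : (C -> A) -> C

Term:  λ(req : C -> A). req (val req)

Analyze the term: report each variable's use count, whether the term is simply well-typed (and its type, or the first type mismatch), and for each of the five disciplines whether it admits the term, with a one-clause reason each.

counts: val ×1, req (λ-bound) ×2
order of uses: req, val, req
typing: the term checks, with type (C -> A) -> A
ordered: ✗ — uses contraction: req ×2
linear: ✗ — uses contraction: req ×2
affine: ✗ — uses contraction: req ×2
relevant: ✓ — at least one use each (val, req)
unrestricted: ✓ — type-checks ((C -> A) -> A) and nothing is barred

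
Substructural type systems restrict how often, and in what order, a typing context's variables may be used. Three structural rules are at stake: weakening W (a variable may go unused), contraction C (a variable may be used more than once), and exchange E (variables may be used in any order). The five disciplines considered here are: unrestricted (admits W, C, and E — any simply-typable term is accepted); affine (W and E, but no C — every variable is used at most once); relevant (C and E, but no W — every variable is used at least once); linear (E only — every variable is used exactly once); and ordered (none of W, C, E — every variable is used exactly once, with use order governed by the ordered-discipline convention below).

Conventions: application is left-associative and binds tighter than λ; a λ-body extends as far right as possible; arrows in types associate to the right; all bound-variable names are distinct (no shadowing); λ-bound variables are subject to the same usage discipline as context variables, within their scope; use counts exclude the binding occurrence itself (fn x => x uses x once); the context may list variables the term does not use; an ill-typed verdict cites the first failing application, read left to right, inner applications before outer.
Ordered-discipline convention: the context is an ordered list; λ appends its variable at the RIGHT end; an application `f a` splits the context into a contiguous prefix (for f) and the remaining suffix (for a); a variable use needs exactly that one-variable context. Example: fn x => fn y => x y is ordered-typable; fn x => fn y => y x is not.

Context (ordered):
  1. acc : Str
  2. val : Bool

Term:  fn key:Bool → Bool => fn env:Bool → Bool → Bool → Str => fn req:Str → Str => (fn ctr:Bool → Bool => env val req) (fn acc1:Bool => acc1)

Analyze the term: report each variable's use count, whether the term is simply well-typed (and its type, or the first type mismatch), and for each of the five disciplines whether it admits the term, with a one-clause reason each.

variable uses: acc: 0×; val: 1×; key [bound]: 0×; env [bound]: 1×; req [bound]: 1×; ctr [bound]: 0×; acc1 [bound]: 1×
uses in reading order: env, val, req, acc1
typing: ill-typed: an application expects Bool but receives Str → Str
ordered ✗ (not simply typable)
linear ✗ (fails simple typing)
affine ✗ (a type mismatch blocks all five)
relevant ✗ (the type mismatch rejects it)
unrestricted ✗ (not simply typable)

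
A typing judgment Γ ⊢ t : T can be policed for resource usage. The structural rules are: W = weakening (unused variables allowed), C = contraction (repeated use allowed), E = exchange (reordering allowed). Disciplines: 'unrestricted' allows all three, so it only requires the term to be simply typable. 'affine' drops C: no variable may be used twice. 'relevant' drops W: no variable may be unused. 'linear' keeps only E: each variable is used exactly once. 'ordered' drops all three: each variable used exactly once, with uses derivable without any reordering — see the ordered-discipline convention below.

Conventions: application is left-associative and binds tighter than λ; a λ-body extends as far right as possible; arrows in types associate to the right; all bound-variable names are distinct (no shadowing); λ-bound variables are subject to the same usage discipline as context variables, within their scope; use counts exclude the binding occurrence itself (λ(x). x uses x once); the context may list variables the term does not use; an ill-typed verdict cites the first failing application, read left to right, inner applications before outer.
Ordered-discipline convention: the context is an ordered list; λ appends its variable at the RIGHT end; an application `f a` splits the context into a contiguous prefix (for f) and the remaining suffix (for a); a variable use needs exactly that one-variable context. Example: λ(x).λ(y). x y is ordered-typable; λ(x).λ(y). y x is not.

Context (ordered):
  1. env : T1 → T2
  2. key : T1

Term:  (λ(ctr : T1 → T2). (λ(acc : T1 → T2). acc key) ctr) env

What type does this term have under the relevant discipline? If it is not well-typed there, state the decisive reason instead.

term : T2
use counts: env: 1, key: 1, ctr [bound]: 1, acc [bound]: 1
order of uses: acc, key, ctr, env
typing: well-typed at T2
per-discipline verdicts: ordered ✗, linear ✓, affine ✓, relevant ✓, unrestricted ✓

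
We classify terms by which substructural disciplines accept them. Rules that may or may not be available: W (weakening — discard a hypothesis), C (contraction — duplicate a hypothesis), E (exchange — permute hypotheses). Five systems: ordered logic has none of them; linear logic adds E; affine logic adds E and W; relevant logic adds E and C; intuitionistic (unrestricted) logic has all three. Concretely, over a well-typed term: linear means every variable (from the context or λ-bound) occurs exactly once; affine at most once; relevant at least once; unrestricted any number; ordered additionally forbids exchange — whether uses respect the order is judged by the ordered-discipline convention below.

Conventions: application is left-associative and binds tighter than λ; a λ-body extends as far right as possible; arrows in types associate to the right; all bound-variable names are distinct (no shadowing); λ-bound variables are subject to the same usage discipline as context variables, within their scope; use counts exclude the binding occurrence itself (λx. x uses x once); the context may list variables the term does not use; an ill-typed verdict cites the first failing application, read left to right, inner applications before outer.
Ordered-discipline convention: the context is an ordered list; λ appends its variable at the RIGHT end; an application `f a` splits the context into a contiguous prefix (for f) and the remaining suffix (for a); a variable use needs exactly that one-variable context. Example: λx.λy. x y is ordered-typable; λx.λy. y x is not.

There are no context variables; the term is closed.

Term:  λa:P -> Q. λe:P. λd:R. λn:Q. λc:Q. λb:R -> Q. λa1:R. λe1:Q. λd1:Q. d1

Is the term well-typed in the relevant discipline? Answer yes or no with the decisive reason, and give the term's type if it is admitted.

no — needs weakening: a, e, d, n, c, b, a1, e1 unused
variable uses: a (λ-bound)=0; e (λ-bound)=0; d (λ-bound)=0; n (λ-bound)=0; c (λ-bound)=0; b (λ-bound)=0; a1 (λ-bound)=0; e1 (λ-bound)=0; d1 (λ-bound)=1
use order (left to right): d1
typing: ✓ — (P -> Q) -> P -> R -> Q -> Q -> (R -> Q) -> R -> Q -> Q -> Q
across the five disciplines: ordered ✗; linear ✗; affine ✓; relevant ✗; unrestricted ✓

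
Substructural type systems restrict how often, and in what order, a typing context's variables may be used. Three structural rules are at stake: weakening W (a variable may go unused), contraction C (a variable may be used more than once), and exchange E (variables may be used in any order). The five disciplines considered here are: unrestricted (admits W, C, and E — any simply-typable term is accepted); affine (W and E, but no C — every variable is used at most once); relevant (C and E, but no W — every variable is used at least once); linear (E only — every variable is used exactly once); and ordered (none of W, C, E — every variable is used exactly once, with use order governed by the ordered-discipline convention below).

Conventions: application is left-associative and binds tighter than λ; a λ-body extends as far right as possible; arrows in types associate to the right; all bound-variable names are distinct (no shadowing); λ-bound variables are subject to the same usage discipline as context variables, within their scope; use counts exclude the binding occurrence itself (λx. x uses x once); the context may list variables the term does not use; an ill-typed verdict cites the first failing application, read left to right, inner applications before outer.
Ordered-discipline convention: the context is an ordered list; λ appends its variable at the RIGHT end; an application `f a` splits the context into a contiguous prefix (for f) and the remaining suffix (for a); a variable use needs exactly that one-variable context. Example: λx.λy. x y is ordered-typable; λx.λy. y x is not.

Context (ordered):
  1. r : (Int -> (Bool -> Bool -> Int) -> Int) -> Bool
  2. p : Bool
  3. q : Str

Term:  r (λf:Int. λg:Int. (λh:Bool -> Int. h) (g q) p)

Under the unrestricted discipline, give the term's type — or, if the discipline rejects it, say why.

not well-typed under unrestricted — a type mismatch blocks all five
variable uses: r: 1; p: 1; q: 1; f (bound): 0; g (bound): 1; h (bound): 1
uses in reading order: r, h, g, q, p
typing: ill-typed: applying a non-function (Int)
per-discipline verdicts: ordered ✗ · linear ✗ · affine ✗ · relevant ✗ · unrestricted ✗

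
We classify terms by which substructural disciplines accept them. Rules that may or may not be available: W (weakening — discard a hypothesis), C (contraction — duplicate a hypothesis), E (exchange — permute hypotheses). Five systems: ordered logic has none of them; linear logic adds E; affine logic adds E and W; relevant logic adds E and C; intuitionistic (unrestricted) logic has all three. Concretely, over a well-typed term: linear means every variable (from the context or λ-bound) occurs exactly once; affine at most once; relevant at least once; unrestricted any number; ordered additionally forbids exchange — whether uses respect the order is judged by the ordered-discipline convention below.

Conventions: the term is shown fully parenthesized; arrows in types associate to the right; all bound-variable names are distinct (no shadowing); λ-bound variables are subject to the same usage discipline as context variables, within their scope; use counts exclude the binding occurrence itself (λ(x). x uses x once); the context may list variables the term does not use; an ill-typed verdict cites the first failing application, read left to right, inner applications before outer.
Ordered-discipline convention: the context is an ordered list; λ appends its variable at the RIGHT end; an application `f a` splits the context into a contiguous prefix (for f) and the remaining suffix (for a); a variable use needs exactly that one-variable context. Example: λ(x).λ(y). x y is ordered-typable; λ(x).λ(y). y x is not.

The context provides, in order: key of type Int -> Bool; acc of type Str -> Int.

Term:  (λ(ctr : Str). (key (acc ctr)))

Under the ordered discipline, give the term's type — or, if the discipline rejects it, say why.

term : Str -> Bool
variable uses: key=1; acc=1; ctr (λ-bound)=1
left-to-right use order: key, acc, ctr
typing: the term checks, with type Str -> Bool
across the five disciplines: ordered ✓; linear ✓; affine ✓; relevant ✓; unrestricted ✓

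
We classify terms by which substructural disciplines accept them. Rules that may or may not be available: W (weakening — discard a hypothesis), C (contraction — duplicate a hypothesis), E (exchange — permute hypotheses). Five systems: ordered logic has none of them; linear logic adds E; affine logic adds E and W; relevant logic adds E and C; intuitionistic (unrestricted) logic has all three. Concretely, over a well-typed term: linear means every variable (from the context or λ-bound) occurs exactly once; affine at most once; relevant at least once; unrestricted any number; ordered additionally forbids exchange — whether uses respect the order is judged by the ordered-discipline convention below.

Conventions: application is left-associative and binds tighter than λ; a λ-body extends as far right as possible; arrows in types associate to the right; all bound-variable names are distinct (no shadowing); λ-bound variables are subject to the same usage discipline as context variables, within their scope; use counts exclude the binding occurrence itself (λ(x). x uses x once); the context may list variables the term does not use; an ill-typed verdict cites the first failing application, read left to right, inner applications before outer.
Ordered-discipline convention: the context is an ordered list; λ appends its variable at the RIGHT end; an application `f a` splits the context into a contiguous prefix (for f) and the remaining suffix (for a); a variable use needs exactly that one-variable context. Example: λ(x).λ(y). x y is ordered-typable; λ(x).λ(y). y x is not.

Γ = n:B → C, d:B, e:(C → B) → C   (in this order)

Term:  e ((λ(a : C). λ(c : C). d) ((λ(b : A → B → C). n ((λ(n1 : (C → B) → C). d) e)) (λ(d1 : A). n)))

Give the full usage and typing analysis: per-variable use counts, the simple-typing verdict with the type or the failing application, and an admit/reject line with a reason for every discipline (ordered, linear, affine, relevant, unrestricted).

counts: n=2, d=2, e=2, a (λ-bound)=0, c (λ-bound)=0, b (λ-bound)=0, n1 (λ-bound)=0, d1 (λ-bound)=0
uses in reading order: e, d, n, d, e, n
typing: well-typed — term : C
ordered ✗ (repeated use of n ×2, d ×2, e ×2; needs weakening: a, c, b, n1, d1 unused)
linear ✗ (repeated use of n ×2, d ×2, e ×2; needs weakening: a, c, b, n1, d1 unused)
affine ✗ (repeated use of n ×2, d ×2, e ×2)
relevant ✗ (needs weakening: a, c, b, n1, d1 unused)
unrestricted ✓ (typability at C is all that's needed)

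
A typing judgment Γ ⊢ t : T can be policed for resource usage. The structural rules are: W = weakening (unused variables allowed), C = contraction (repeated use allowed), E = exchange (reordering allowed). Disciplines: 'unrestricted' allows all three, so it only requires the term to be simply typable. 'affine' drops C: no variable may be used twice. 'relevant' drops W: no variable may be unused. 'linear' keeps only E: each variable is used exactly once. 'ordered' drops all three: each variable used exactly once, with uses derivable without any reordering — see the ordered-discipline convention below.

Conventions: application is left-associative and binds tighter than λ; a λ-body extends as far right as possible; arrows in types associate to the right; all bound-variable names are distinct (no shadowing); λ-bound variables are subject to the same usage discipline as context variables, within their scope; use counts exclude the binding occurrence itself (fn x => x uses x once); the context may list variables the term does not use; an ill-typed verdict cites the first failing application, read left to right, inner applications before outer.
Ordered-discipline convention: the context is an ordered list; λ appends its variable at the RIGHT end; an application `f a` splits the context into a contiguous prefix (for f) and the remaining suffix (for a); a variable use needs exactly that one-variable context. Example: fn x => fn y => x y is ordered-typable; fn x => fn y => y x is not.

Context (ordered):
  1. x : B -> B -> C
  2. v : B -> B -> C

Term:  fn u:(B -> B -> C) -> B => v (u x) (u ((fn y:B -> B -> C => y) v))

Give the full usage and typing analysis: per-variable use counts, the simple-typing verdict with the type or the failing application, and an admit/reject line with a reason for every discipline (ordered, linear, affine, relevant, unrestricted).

counts: x ×1; v ×2; u [bound] ×2; y [bound] ×1
uses in reading order: v, u, x, u, y, v
typing: well-typed — term : ((B -> B -> C) -> B) -> C
ordered: ✗ — needs contraction — v ×2, u ×2
linear: ✗ — needs contraction — v ×2, u ×2
affine: ✗ — needs contraction — v ×2, u ×2
relevant: ✓ — at least one use each (x, v, u, y)
unrestricted: ✓ — typability at ((B -> B -> C) -> B) -> C is all that's needed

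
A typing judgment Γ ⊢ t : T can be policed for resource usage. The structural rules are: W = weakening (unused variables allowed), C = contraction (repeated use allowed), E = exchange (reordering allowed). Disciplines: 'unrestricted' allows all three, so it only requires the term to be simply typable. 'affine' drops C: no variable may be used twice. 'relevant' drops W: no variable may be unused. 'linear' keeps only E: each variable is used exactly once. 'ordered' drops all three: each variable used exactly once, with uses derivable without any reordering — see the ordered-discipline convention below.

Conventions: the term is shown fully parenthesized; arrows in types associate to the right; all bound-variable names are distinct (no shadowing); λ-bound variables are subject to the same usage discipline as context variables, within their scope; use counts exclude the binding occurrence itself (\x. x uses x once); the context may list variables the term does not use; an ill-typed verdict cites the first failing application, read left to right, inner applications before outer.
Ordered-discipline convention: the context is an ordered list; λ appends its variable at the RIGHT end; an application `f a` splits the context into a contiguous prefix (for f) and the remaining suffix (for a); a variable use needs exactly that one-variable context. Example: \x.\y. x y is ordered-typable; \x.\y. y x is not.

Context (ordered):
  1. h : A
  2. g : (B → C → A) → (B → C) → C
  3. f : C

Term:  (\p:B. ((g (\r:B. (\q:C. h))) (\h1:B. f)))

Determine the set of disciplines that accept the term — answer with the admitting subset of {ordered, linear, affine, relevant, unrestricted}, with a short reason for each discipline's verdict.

accepted by: affine, unrestricted
use counts: h ×1, g ×1, f ×1, p [bound] ×0, r [bound] ×0, q [bound] ×0, h1 [bound] ×0
left-to-right use order: g, h, f
typing: the term checks, with type B → C
ordered: ✗, p, r, q, h1 left unused
linear: ✗, p, r, q, h1 left unused
affine: ✓, none of h, g, f, p, r, q, h1 used more than once
relevant: ✗, p, r, q, h1 left unused
unrestricted: ✓, well-typed at B → C; no restrictions here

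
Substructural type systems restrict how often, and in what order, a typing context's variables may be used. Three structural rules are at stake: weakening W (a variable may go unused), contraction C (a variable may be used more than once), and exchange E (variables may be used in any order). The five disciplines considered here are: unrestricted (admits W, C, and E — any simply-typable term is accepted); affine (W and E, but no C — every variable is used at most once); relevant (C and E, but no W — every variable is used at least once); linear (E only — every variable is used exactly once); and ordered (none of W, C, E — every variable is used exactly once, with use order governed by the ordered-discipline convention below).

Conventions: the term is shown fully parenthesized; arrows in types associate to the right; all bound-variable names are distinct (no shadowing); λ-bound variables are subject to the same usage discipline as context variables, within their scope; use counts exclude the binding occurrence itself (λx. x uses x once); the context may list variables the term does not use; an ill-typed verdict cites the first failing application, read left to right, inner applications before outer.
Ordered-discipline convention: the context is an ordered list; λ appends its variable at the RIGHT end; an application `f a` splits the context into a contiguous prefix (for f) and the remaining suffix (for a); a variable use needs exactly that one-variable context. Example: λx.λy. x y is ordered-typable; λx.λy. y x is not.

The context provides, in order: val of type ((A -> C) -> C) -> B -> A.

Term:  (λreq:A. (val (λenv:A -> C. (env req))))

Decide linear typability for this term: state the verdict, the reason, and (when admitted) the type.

yes — val, req, env: one use apiece; term : A -> B -> A
usage: val: 1; req (λ-bound): 1; env (λ-bound): 1
order of uses: val, env, req
typing: ✓ — A -> B -> A
summary: ordered ✗ | linear ✓ | affine ✓ | relevant ✓ | unrestricted ✓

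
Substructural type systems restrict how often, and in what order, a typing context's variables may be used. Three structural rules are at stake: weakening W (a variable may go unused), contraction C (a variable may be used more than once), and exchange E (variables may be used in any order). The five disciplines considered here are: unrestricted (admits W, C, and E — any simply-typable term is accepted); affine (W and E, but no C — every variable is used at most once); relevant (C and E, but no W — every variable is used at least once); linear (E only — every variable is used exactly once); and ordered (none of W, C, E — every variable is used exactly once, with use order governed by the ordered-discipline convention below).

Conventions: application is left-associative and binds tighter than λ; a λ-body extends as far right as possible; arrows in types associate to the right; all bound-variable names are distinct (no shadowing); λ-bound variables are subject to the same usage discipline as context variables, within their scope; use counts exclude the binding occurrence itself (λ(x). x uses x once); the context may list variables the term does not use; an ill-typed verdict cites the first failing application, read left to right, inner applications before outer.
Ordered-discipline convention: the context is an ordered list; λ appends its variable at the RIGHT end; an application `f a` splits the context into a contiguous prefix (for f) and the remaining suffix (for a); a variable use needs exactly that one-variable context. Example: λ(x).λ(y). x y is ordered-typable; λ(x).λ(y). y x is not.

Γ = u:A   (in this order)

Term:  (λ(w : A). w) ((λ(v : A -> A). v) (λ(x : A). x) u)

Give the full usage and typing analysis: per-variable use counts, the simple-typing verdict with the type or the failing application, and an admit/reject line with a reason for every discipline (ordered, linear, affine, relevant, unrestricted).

counts: u: 1×, w (λ-bound): 1×, v (λ-bound): 1×, x (λ-bound): 1×
order of uses: w, v, x, u
typing: the term checks, with type A
ordered ✓ (u, w, v, x: once each, no exchange needed)
linear ✓ (u, w, v, x: one use apiece)
affine ✓ (no duplicate uses among u, w, v, x)
relevant ✓ (every one of u, w, v, x appears)
unrestricted ✓ (well-typed at A; no restrictions here)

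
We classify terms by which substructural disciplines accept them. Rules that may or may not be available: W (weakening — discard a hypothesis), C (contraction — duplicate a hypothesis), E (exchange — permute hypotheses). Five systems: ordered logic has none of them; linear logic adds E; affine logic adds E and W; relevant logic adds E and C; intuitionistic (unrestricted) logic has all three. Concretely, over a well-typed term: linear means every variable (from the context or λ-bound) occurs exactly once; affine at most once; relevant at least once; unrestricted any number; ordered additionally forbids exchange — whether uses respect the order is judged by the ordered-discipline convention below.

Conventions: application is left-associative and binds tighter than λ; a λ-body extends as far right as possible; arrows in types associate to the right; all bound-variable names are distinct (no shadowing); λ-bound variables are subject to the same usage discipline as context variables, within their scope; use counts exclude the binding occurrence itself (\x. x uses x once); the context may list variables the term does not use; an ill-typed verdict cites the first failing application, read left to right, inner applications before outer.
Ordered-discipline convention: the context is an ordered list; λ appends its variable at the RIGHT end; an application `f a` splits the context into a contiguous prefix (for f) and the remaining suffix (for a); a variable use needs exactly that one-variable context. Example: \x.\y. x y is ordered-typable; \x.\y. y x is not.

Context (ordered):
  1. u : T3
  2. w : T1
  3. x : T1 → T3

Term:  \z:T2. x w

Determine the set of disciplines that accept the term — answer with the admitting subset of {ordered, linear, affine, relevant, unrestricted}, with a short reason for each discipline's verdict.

admitted by: affine, unrestricted
counts: u=0; w=1; x=1; z (bound)=0
uses in reading order: x, w
typing: well-typed at T2 → T3
ordered: ✗, u, z left unused
linear: ✗, u, z left unused
affine: ✓, at most one use each (u, w, x, z)
relevant: ✗, u, z left unused
unrestricted: ✓, type-checks (T2 → T3) and nothing is barred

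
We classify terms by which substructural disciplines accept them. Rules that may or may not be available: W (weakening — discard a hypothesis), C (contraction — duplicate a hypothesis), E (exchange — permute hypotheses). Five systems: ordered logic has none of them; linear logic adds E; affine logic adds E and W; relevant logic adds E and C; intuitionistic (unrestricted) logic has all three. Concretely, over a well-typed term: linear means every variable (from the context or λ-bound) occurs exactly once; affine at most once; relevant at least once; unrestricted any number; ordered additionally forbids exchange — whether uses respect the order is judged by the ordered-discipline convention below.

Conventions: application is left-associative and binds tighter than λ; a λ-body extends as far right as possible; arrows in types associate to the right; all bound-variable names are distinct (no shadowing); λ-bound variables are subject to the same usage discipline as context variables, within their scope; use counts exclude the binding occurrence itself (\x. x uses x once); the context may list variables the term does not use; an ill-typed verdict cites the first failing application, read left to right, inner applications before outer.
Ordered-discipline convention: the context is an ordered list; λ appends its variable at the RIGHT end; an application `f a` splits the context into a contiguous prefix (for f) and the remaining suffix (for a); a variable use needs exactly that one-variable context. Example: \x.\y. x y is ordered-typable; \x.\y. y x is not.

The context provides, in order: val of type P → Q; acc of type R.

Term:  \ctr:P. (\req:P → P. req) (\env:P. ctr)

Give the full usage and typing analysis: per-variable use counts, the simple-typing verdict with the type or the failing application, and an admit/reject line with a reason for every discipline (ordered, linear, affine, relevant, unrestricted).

counts: val ×0; acc ×0; ctr (bound) ×1; req (bound) ×1; env (bound) ×0
order of uses: req, ctr
typing: ✓ — P → P → P
ordered ✗ (val, acc, env never used (weakening))
linear ✗ (val, acc, env never used (weakening))
affine ✓ (no duplicate uses among val, acc, ctr, req, env)
relevant ✗ (val, acc, env never used (weakening))
unrestricted ✓ (simply typable at P → P → P; W, C, E all held)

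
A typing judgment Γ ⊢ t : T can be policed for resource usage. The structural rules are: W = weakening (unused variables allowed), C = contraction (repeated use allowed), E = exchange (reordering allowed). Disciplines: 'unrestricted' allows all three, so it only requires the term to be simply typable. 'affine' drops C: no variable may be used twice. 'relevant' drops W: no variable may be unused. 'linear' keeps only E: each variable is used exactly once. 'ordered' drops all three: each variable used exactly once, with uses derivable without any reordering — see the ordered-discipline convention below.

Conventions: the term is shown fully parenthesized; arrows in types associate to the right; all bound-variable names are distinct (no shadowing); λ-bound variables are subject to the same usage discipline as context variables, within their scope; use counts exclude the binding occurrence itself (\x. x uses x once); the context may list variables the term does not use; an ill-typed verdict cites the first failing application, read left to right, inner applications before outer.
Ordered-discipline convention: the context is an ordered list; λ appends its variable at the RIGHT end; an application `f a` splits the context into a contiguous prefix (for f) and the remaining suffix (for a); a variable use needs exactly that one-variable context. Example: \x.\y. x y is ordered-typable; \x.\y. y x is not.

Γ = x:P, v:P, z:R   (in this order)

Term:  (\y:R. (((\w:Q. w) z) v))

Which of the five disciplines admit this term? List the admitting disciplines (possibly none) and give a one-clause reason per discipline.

admitted in: none
use counts: x ×0; v ×1; z ×1; y [bound] ×0; w [bound] ×1
uses in reading order: w, z, v
typing: ill-typed: a function awaiting Q gets R
ordered: ✗, fails simple typing
linear: ✗, a type mismatch blocks all five
affine: ✗, the type mismatch rejects it
relevant: ✗, not simply typable
unrestricted: ✗, fails simple typing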